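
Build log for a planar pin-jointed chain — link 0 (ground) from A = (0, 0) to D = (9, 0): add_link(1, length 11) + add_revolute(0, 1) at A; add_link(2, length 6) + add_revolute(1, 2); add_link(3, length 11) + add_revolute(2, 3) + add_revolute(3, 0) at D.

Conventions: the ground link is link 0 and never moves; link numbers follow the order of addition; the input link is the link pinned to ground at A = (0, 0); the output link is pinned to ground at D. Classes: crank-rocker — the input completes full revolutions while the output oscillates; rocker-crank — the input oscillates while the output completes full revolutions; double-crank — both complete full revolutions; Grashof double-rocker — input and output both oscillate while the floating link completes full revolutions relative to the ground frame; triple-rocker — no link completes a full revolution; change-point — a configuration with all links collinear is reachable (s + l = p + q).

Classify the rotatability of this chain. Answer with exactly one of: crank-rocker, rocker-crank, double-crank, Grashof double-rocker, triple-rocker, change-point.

lengths: ground=9, input=11, coupler=6, output=11
sorted: s=6 (shortest), l=11 (longest), p+q=20
s + l = 17 vs p + q = 20
s + l < p + q (Grashof) with shortest = coupler link → Grashof double-rocker

Grashof double-rocker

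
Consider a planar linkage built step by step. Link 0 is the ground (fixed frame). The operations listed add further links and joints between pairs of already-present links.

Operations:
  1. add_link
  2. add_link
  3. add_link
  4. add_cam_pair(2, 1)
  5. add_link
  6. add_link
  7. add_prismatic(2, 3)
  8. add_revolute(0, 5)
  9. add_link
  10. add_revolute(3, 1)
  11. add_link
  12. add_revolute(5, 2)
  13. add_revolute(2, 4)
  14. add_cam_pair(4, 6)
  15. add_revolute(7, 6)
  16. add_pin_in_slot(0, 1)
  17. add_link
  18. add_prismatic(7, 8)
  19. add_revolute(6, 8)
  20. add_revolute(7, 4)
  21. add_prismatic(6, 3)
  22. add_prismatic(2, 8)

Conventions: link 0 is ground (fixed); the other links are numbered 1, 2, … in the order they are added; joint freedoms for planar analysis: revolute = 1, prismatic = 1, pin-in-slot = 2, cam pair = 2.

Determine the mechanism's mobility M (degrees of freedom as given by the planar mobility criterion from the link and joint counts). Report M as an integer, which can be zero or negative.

L=1 J1=0 J2=0
add link → L=2 J1=0 J2=0
add link → L=3 J1=0 J2=0
add link → L=4 J1=0 J2=0
C@2,1 dof=2 J2 → L=4 J1=0 J2=1
add link → L=5 J1=0 J2=1
add link → L=6 J1=0 J2=1
P@2,3 dof=1 J1 → L=6 J1=1 J2=1
R@0,5 dof=1 J1 → L=6 J1=2 J2=1
add link → L=7 J1=2 J2=1
R@3,1 dof=1 J1 → L=7 J1=3 J2=1
add link → L=8 J1=3 J2=1
R@5,2 dof=1 J1 → L=8 J1=4 J2=1
R@2,4 dof=1 J1 → L=8 J1=5 J2=1
C@4,6 dof=2 J2 → L=8 J1=5 J2=2
R@7,6 dof=1 J1 → L=8 J1=6 J2=2
PS@0,1 dof=2 J2 → L=8 J1=6 J2=3
add link → L=9 J1=6 J2=3
P@7,8 dof=1 J1 → L=9 J1=7 J2=3
R@6,8 dof=1 J1 → L=9 J1=8 J2=3
R@7,4 dof=1 J1 → L=9 J1=9 J2=3
P@6,3 dof=1 J1 → L=9 J1=10 J2=3
P@2,8 dof=1 J1 → L=9 J1=11 J2=3
M=3(L−1)−2J1−J2=3·8−2·11−3=-1

M = -1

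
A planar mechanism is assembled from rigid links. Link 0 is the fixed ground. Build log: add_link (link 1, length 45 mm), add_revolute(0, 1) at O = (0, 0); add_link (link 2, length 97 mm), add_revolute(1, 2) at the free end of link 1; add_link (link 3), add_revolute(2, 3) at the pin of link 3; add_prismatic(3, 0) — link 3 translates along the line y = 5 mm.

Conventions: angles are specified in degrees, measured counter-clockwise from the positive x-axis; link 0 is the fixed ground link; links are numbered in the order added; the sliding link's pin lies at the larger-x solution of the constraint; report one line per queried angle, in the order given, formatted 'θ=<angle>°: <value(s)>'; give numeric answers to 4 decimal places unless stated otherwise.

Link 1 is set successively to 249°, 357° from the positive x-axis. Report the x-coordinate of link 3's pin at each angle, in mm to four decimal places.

geometry: r = 45 mm, L = 97 mm, e = 5 mm
θ=249°: crank pin P = (r cos θ, r sin θ) = (-16.126558, -42.011119)
θ=249°: h = r sin θ − e = -42.011119 − 5 = -47.011119
θ=249°: x = r cos θ + √(L² − h²) = -16.126558 + 84.846654 = 68.720096
θ=357°: crank pin P = (r cos θ, r sin θ) = (44.938329, -2.355118)
θ=357°: h = r sin θ − e = -2.355118 − 5 = -7.355118
θ=357°: x = r cos θ + √(L² − h²) = 44.938329 + 96.720744 = 141.659073

θ=249°: 68.7201
θ=357°: 141.6591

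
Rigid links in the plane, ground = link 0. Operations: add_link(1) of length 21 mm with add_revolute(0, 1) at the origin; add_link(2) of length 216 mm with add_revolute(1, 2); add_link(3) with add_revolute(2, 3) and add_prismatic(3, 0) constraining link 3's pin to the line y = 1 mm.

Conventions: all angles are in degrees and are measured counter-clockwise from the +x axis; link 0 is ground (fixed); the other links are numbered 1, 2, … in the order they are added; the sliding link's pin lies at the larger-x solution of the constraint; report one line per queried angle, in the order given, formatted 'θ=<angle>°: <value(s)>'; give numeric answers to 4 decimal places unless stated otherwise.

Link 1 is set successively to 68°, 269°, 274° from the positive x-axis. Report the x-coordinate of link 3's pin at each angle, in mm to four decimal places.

geometry: r = 21 mm, L = 216 mm, e = 1 mm
θ=68°: crank pin P = (r cos θ, r sin θ) = (7.866738, 19.470861)
θ=68°: h = r sin θ − e = 19.470861 − 1 = 18.470861
θ=68°: x = r cos θ + √(L² − h²) = 7.866738 + 215.208799 = 223.075538
θ=269°: crank pin P = (r cos θ, r sin θ) = (-0.366501, -20.996802)
θ=269°: h = r sin θ − e = -20.996802 − 1 = -21.996802
θ=269°: x = r cos θ + √(L² − h²) = -0.366501 + 214.877036 = 214.510536
θ=274°: crank pin P = (r cos θ, r sin θ) = (1.464886, -20.948845)
θ=274°: h = r sin θ − e = -20.948845 − 1 = -21.948845
θ=274°: x = r cos θ + √(L² − h²) = 1.464886 + 214.881940 = 216.346826

θ=68°: 223.0755
θ=269°: 214.5105
θ=274°: 216.3468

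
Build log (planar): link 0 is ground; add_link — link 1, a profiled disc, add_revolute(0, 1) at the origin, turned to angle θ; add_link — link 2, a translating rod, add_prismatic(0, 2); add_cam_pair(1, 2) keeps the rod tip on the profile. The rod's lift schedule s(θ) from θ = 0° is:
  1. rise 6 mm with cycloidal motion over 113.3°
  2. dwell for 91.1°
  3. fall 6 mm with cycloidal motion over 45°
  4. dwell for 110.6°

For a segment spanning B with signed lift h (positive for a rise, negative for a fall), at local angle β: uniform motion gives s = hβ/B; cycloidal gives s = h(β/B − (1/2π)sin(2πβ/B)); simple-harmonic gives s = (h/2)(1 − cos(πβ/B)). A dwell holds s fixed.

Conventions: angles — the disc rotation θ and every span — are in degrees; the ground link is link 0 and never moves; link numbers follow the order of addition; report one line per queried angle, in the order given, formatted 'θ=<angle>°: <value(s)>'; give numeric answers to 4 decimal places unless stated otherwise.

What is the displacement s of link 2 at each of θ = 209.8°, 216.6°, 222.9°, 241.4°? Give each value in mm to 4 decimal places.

seg 1 [0°–113.3°] cycloidal, h=6: full span → s += 6 → s = 6.0000
seg 2 [113.3°–204.4°] dwell: s stays 6.0000
seg 3 [204.4°–249.4°] cycloidal, h=-6: θ=209.8° here. β=5.4, B=45. -6·(0.1200 − sin(2π·0.1200)/(2π)) = -0.0663 → s = 5.9337
seg 3 [204.4°–249.4°] cycloidal, h=-6: θ=216.6° here. β=12.2, B=45. -6·(0.2711 − sin(2π·0.2711)/(2π)) = -0.6801 → s = 5.3199
seg 3 [204.4°–249.4°] cycloidal, h=-6: θ=222.9° here. β=18.5, B=45. -6·(0.4111 − sin(2π·0.4111)/(2π)) = -1.9606 → s = 4.0394
seg 3 [204.4°–249.4°] cycloidal, h=-6: θ=241.4° here. β=37, B=45. -6·(0.8222 − sin(2π·0.8222)/(2π)) = -5.7916 → s = 0.2084

θ=209.8°: 5.9337
θ=216.6°: 5.3199
θ=222.9°: 4.0394
θ=241.4°: 0.2084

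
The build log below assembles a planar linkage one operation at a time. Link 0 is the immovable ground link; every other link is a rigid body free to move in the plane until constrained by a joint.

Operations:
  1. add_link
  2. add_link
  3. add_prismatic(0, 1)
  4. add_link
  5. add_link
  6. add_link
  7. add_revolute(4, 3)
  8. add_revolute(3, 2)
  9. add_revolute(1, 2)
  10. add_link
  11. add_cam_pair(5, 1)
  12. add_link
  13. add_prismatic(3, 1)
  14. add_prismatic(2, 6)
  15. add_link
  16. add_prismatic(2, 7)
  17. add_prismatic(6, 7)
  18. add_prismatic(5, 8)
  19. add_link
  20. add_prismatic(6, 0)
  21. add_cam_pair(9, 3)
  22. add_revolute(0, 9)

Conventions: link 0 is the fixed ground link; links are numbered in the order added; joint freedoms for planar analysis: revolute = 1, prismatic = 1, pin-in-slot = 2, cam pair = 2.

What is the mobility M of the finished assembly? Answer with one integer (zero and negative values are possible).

(L,J1,J2)=(1,0,0); link0 fixed
link1: (2,0,0)
link2: (3,0,0)
P 0-1 [J1]: (3,1,0)
link3: (4,1,0)
link4: (5,1,0)
link5: (6,1,0)
R 4-3 [J1]: (6,2,0)
R 3-2 [J1]: (6,3,0)
R 1-2 [J1]: (6,4,0)
link6: (7,4,0)
C 5-1 [J2]: (7,4,1)
link7: (8,4,1)
P 3-1 [J1]: (8,5,1)
P 2-6 [J1]: (8,6,1)
link8: (9,6,1)
P 2-7 [J1]: (9,7,1)
P 6-7 [J1]: (9,8,1)
P 5-8 [J1]: (9,9,1)
link9: (10,9,1)
P 6-0 [J1]: (10,10,1)
C 9-3 [J2]: (10,10,2)
R 0-9 [J1]: (10,11,2)
Grübler: 3·9 − 2·11 − 2 = 3

M = 3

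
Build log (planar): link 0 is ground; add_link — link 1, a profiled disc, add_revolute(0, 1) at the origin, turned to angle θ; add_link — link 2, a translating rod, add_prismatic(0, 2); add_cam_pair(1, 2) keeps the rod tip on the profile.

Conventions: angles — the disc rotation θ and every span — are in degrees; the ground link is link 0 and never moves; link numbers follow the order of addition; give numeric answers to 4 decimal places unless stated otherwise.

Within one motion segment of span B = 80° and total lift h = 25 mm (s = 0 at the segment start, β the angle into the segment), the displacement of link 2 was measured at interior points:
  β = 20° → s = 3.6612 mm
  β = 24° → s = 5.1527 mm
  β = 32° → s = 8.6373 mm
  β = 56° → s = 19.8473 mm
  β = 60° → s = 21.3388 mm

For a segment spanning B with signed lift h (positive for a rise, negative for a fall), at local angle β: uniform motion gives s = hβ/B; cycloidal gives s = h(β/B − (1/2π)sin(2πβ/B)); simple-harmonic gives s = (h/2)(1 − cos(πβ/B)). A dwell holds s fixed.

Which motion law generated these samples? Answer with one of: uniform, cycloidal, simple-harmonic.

candidates at β/B = r: uniform s = h·r (linear in β); cycloidal s = h·(r − sin(2πr)/(2π)); simple-harmonic s = (h/2)(1 − cos(πr))
β=20°: printed 3.6612 | uniform 6.2500, cycloidal 2.2711, simple-harmonic 3.6612
β=24°: printed 5.1527 | uniform 7.5000, cycloidal 3.7159, simple-harmonic 5.1527
β=32°: printed 8.6373 | uniform 10.0000, cycloidal 7.6613, simple-harmonic 8.6373
β=56°: printed 19.8473 | uniform 17.5000, cycloidal 21.2841, simple-harmonic 19.8473
β=60°: printed 21.3388 | uniform 18.7500, cycloidal 22.7289, simple-harmonic 21.3388
only one law matches every sample → simple-harmonic

simple-harmonic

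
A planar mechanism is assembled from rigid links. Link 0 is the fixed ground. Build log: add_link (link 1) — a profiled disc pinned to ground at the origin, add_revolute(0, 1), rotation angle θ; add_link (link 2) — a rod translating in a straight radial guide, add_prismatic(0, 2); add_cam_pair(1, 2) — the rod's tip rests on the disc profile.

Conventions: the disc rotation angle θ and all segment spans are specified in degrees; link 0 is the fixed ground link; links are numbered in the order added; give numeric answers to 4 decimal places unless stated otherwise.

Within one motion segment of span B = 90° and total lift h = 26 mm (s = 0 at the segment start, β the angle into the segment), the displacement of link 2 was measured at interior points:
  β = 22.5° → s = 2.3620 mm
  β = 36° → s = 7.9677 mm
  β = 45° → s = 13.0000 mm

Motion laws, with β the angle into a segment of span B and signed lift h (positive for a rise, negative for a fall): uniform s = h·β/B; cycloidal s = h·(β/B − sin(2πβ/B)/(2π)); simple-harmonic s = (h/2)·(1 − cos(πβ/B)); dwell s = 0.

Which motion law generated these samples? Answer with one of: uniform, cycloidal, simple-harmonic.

candidates at β/B = r: uniform s = h·r (linear in β); cycloidal s = h·(r − sin(2πr)/(2π)); simple-harmonic s = (h/2)(1 − cos(πr))
β=22.5°: printed 2.3620 | uniform 6.5000, cycloidal 2.3620, simple-harmonic 3.8076
β=36°: printed 7.9677 | uniform 10.4000, cycloidal 7.9677, simple-harmonic 8.9828
β=45°: printed 13.0000 | uniform 13.0000, cycloidal 13.0000, simple-harmonic 13.0000
only one law matches every sample → cycloidal

cycloidal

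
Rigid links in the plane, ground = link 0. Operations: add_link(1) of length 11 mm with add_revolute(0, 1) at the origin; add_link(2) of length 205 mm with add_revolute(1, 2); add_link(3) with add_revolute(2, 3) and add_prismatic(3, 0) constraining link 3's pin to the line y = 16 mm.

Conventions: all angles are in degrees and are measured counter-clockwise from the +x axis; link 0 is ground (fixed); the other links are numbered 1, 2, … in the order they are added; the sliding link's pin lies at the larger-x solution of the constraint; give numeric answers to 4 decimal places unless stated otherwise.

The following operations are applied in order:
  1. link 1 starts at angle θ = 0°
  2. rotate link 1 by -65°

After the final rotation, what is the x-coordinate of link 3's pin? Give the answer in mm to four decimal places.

geometry: r = 11 mm, L = 205 mm, e = 16 mm; θ starts at 0°
rotate link 1 by -65°: θ ← 0° -65° = -65°
crank pin P = (r cos θ, r sin θ) = (4.648801, -9.969386)
h = r sin θ − e = -9.969386 − 16 = -25.969386
x = r cos θ + √(L² − h²) = 4.648801 + 203.348447 = 207.997248

207.9972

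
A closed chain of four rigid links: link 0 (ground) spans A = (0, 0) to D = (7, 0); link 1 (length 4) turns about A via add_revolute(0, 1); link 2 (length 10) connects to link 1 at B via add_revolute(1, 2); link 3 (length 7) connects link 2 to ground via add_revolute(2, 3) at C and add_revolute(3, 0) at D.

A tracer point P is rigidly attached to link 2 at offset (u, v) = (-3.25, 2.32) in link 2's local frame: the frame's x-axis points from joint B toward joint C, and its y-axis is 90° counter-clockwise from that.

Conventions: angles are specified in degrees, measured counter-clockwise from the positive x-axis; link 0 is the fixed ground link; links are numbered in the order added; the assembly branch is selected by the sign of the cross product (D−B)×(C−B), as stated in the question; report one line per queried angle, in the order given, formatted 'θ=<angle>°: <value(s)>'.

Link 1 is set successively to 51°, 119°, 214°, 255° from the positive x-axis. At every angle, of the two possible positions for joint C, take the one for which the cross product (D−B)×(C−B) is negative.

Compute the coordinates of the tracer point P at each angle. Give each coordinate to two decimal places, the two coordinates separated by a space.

A=(0,0), D=(7.00,0)
θ=51°: B = A + 4.00·(cos51°, sin51°) = (2.5173, 3.1086)
θ=51°: |BD| = 5.4551
θ=51°: circle(B,10.00) ∩ circle(D,7.00): a=7.4021, h=6.7238
θ=51°:   candidates: C₊=(12.4315,4.4158) cross=36.679; C₋=(4.7684,-6.6347) cross=-36.679
θ=51°:   branch - wants cross < 0 → take C=(4.7684,-6.6347) (cross=-36.679)
θ=51°: ex = (C−B)/|BC| = (0.2251,-0.9743); ey = (0.9743,0.2251)
θ=51°: P = B + -3.25·ex + 2.32·ey = (4.0461,6.7974)
θ=119°: B = A + 4.00·(cos119°, sin119°) = (-1.9392, 3.4985)
θ=119°: |BD| = 9.5994
θ=119°: circle(B,10.00) ∩ circle(D,7.00): a=7.4561, h=6.6638
θ=119°:   candidates: C₊=(7.4327,6.9866) cross=63.969; C₋=(2.5755,-5.4244) cross=-63.969
θ=119°:   branch - wants cross < 0 → take C=(2.5755,-5.4244) (cross=-63.969)
θ=119°: ex = (C−B)/|BC| = (0.4515,-0.8923); ey = (0.8923,0.4515)
θ=119°: P = B + -3.25·ex + 2.32·ey = (-1.3364,7.4458)
θ=214°: B = A + 4.00·(cos214°, sin214°) = (-3.3162, -2.2368)
θ=214°: |BD| = 10.5559
θ=214°: circle(B,10.00) ∩ circle(D,7.00): a=7.6936, h=6.3881
θ=214°:   candidates: C₊=(2.8492,5.6365) cross=67.432; C₋=(5.5564,-6.8495) cross=-67.432
θ=214°:   branch - wants cross < 0 → take C=(5.5564,-6.8495) (cross=-67.432)
θ=214°: ex = (C−B)/|BC| = (0.8873,-0.4613); ey = (0.4613,0.8873)
θ=214°: P = B + -3.25·ex + 2.32·ey = (-5.1296,1.3208)
θ=255°: B = A + 4.00·(cos255°, sin255°) = (-1.0353, -3.8637)
θ=255°: |BD| = 8.9159
θ=255°: circle(B,10.00) ∩ circle(D,7.00): a=7.3180, h=6.8152
θ=255°:   candidates: C₊=(2.6066,5.4496) cross=60.764; C₋=(8.5133,-6.8345) cross=-60.764
θ=255°:   branch - wants cross < 0 → take C=(8.5133,-6.8345) (cross=-60.764)
θ=255°: ex = (C−B)/|BC| = (0.9549,-0.2971); ey = (0.2971,0.9549)
θ=255°: P = B + -3.25·ex + 2.32·ey = (-3.4493,-0.6829)

θ=51°: 4.05 6.80
θ=119°: -1.34 7.45
θ=214°: -5.13 1.32
θ=255°: -3.45 -0.68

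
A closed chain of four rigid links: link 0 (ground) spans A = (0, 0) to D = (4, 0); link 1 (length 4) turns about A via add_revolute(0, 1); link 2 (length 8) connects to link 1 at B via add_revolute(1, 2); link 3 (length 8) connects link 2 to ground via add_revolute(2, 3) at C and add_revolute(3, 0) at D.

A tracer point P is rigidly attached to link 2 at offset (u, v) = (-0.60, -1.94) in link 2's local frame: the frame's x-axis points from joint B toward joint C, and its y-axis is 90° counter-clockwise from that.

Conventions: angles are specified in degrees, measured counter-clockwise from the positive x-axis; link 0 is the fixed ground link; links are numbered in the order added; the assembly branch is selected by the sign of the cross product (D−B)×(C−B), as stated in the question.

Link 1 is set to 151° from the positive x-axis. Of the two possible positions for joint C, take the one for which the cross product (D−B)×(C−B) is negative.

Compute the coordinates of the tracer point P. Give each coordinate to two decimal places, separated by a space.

A=(0,0), D=(4.00,0)
B = A + 4.00·(cos151°, sin151°) = (-3.4985, 1.9392)
|BD| = 7.7452
circle(B,8.00) ∩ circle(D,8.00): a=3.8726, h=7.0002
  candidates: C₊=(2.0035,7.7469) cross=54.218; C₋=(-1.5020,-5.8076) cross=-54.218
  branch - wants cross < 0 → take C=(-1.5020,-5.8076) (cross=-54.218)
ex = (C−B)/|BC| = (0.2496,-0.9684); ey = (0.9684,0.2496)
P = B + -0.60·ex + -1.94·ey = (-5.5268,2.0361)

-5.53 2.04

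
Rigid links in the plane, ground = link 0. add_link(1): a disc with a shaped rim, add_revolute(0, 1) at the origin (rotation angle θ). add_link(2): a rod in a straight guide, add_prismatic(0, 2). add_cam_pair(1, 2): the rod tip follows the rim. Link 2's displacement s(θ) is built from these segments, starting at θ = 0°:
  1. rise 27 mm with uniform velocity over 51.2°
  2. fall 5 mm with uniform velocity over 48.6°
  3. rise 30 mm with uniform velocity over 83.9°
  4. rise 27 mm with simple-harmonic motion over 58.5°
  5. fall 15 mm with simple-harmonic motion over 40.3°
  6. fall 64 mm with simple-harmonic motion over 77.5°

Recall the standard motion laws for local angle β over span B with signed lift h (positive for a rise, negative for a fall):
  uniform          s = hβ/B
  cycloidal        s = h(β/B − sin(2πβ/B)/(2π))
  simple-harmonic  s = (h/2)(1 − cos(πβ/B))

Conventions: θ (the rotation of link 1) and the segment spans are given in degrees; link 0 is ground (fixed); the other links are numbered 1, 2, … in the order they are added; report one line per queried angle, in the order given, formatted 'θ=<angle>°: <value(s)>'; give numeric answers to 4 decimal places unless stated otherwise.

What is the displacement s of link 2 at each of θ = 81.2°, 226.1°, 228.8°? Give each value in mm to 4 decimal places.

segment 1 (0° to 51.2°, uniform, h = 27) is passed completely: s = 0.0000 + (27) = 27.0000
θ = 81.2° falls in segment 2 (51.2° to 99.8°, uniform, h = -5): β = 81.2 − 51.2 = 30°, B = 48.6°; Δs = -5·30/48.6 = -3.0864; s = 27.0000 − 3.0864 = 23.9136
segment 2 (51.2° to 99.8°, uniform, h = -5) is passed completely: s = 27.0000 + (-5) = 22.0000
segment 3 (99.8° to 183.7°, uniform, h = 30) is passed completely: s = 22.0000 + (30) = 52.0000
θ = 226.1° falls in segment 4 (183.7° to 242.2°, simple-harmonic, h = 27): β = 226.1 − 183.7 = 42.4°, B = 58.5°; Δs = 27/2·(1 − cos(π·0.7248)) = 22.2607; s = 52.0000 + 22.2607 = 74.2607
θ = 228.8° falls in segment 4 (183.7° to 242.2°, simple-harmonic, h = 27): β = 228.8 − 183.7 = 45.1°, B = 58.5°; Δs = 27/2·(1 − cos(π·0.7709)) = 23.6528; s = 52.0000 + 23.6528 = 75.6528

θ=81.2°: 23.9136
θ=226.1°: 74.2607
θ=228.8°: 75.6528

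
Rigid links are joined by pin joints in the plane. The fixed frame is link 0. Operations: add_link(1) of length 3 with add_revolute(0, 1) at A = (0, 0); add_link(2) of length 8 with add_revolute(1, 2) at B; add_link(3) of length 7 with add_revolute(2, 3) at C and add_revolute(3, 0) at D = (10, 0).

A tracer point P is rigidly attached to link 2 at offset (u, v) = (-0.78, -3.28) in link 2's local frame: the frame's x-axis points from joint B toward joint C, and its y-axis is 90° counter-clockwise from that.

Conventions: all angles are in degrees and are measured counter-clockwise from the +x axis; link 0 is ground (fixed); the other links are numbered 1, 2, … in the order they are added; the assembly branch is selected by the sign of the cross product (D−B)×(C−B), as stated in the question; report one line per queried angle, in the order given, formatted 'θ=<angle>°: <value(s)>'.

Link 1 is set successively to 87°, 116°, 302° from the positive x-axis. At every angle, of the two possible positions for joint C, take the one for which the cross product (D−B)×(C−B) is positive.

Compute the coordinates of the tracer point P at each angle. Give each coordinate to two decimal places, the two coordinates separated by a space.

A=(0,0), D=(10.00,0)
θ=87°: B = A + 3.00·(cos87°, sin87°) = (0.1570, 2.9959)
θ=87°: |BD| = 10.2888
θ=87°: circle(B,8.00) ∩ circle(D,7.00): a=5.8734, h=5.4317
θ=87°:   candidates: C₊=(7.3575,6.4821) cross=55.886; C₋=(4.1943,-3.9107) cross=-55.886
θ=87°:   branch + wants cross > 0 → take C=(7.3575,6.4821) (cross=55.886)
θ=87°: ex = (C−B)/|BC| = (0.9001,0.4358); ey = (-0.4358,0.9001)
θ=87°: P = B + -0.78·ex + -3.28·ey = (0.8843,-0.2962)
θ=116°: B = A + 3.00·(cos116°, sin116°) = (-1.3151, 2.6964)
θ=116°: |BD| = 11.6320
θ=116°: circle(B,8.00) ∩ circle(D,7.00): a=6.4608, h=4.7179
θ=116°:   candidates: C₊=(6.0633,5.7881) cross=54.879; C₋=(3.8760,-3.3907) cross=-54.879
θ=116°:   branch + wants cross > 0 → take C=(6.0633,5.7881) (cross=54.879)
θ=116°: ex = (C−B)/|BC| = (0.9223,0.3865); ey = (-0.3865,0.9223)
θ=116°: P = B + -0.78·ex + -3.28·ey = (-0.7669,-0.6302)
θ=302°: B = A + 3.00·(cos302°, sin302°) = (1.5898, -2.5441)
θ=302°: |BD| = 8.7866
θ=302°: circle(B,8.00) ∩ circle(D,7.00): a=5.2469, h=6.0391
θ=302°:   candidates: C₊=(4.8633,4.7554) cross=53.063; C₋=(8.3605,-6.8053) cross=-53.063
θ=302°:   branch + wants cross > 0 → take C=(4.8633,4.7554) (cross=53.063)
θ=302°: ex = (C−B)/|BC| = (0.4092,0.9124); ey = (-0.9124,0.4092)
θ=302°: P = B + -0.78·ex + -3.28·ey = (4.2634,-4.5980)

θ=87°: 0.88 -0.30
θ=116°: -0.77 -0.63
θ=302°: 4.26 -4.60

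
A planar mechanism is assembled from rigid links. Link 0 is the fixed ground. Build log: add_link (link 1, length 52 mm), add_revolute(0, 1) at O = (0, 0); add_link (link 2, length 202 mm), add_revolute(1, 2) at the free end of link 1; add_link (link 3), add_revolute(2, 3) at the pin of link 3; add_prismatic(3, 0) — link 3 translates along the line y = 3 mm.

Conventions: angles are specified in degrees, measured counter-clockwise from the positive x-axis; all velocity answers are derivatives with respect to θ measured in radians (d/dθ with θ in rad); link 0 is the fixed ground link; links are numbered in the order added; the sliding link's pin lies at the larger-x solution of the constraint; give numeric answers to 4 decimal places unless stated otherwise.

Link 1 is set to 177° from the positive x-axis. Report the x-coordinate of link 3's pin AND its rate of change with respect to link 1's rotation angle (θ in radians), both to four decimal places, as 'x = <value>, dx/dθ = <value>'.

geometry: r = 52 mm, L = 202 mm, e = 3 mm
crank pin P = (r cos θ, r sin θ) = (-51.928736, 2.721470)
h = r sin θ − e = 2.721470 − 3 = -0.278530
x = r cos θ + √(L² − h²) = -51.928736 + 201.999808 = 150.071072
dx/dθ = −r sin θ − h·r cos θ/√(L² − h²) (θ in radians; h = -0.278530) = -2.793072

x = 150.0711, dx/dθ = -2.7931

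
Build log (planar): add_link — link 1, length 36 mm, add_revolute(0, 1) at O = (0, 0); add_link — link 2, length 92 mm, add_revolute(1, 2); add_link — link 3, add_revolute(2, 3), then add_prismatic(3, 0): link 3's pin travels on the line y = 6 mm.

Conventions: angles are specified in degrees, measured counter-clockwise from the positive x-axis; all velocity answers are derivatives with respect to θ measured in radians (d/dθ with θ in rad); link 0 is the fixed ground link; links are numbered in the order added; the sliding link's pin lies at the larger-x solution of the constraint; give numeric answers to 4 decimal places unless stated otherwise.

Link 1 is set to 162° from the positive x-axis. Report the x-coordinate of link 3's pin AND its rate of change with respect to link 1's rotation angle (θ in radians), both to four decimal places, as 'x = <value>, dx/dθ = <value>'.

geometry: r = 36 mm, L = 92 mm, e = 6 mm
crank pin P = (r cos θ, r sin θ) = (-34.238035, 11.124612)
h = r sin θ − e = 11.124612 − 6 = 5.124612
x = r cos θ + √(L² − h²) = -34.238035 + 91.857163 = 57.619128
dx/dθ = −r sin θ − h·r cos θ/√(L² − h²) (θ in radians; h = 5.124612) = -9.214509

x = 57.6191, dx/dθ = -9.2145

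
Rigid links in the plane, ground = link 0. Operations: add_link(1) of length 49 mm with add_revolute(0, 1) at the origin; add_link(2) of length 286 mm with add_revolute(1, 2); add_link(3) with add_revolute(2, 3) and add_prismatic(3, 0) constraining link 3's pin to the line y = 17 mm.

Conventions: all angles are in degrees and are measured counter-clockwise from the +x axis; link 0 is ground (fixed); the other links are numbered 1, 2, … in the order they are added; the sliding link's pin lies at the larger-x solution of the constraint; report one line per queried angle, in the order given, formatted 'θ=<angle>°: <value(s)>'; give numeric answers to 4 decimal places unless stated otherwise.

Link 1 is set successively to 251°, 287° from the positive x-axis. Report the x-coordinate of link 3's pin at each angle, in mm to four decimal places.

geometry: r = 49 mm, L = 286 mm, e = 17 mm
θ=251°: crank pin P = (r cos θ, r sin θ) = (-15.952840, -46.330410)
θ=251°: h = r sin θ − e = -46.330410 − 17 = -63.330410
θ=251°: x = r cos θ + √(L² − h²) = -15.952840 + 278.900088 = 262.947249
θ=287°: crank pin P = (r cos θ, r sin θ) = (14.326214, -46.858933)
θ=287°: h = r sin θ − e = -46.858933 − 17 = -63.858933
θ=287°: x = r cos θ + √(L² − h²) = 14.326214 + 278.779549 = 293.105762

θ=251°: 262.9472
θ=287°: 293.1058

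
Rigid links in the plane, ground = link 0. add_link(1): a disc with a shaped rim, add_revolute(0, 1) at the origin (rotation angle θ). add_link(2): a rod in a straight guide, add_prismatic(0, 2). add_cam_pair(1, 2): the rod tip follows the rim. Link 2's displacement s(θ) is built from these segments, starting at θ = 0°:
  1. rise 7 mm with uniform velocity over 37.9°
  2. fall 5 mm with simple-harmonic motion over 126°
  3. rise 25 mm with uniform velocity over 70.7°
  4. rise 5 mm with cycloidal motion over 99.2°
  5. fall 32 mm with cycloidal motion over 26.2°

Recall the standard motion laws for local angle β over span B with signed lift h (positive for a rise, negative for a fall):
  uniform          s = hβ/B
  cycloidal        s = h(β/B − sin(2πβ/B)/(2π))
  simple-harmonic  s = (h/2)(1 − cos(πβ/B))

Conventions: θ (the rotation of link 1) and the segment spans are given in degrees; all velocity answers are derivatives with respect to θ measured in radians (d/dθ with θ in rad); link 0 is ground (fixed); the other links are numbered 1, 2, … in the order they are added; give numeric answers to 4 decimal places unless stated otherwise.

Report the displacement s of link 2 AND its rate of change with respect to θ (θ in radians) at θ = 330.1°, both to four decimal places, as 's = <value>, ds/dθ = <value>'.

segment 1 (0° to 37.9°, uniform, h = 7) is passed completely: s = 0.0000 + (7) = 7.0000
segment 2 (37.9° to 163.9°, simple-harmonic, h = -5) is passed completely: s = 7.0000 + (-5) = 2.0000
segment 3 (163.9° to 234.6°, uniform, h = 25) is passed completely: s = 2.0000 + (25) = 27.0000
θ = 330.1° falls in segment 4 (234.6° to 333.8°, cycloidal, h = 5): β = 330.1 − 234.6 = 95.5°, B = 99.2°; Δs = 5·(0.9627 − sin(2π·0.9627)/(2π)) = 4.9983; s = 27.0000 + 4.9983 = 31.9983
velocity in seg [234.6°–333.8°] (cycloidal), θ in radians: β = 95.5° = 1.6668 rad, B = 99.2° = 1.7314 rad; ds/dθ = (h/B)(1 − cos(2πβ/B)) = (5/1.7314)(1 − cos(2π·0.9627)) = 0.078941 mm/rad

s = 31.9983, ds/dθ = 0.0789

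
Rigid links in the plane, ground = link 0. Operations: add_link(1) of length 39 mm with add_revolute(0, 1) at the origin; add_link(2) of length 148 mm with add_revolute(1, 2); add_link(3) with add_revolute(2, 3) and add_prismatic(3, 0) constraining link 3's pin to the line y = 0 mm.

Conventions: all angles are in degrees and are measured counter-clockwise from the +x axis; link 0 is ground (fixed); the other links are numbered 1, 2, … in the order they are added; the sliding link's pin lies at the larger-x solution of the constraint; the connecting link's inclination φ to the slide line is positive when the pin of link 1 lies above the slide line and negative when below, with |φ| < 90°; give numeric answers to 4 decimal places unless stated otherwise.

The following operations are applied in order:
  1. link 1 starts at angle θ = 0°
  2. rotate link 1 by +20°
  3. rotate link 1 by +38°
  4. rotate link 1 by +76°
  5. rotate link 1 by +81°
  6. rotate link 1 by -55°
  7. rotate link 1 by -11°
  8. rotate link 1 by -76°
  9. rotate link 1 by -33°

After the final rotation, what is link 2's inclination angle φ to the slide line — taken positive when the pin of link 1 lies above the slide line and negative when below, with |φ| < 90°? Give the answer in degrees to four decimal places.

geometry: r = 39 mm, L = 148 mm, e = 0 mm; θ starts at 0°
rotate link 1 by +20°: θ ← 0° +20° = 20°
rotate link 1 by +38°: θ ← 20° +38° = 58°
rotate link 1 by +76°: θ ← 58° +76° = 134°
rotate link 1 by +81°: θ ← 134° +81° = 215°
rotate link 1 by -55°: θ ← 215° -55° = 160°
rotate link 1 by -11°: θ ← 160° -11° = 149°
rotate link 1 by -76°: θ ← 149° -76° = 73°
rotate link 1 by -33°: θ ← 73° -33° = 40°
h = r sin θ − e = 25.068717 − 0 = 25.068717
sin φ = h / L = 25.068717 / 148 = 0.16938322
φ = arcsin(0.16938322) = 9.751960°

9.7520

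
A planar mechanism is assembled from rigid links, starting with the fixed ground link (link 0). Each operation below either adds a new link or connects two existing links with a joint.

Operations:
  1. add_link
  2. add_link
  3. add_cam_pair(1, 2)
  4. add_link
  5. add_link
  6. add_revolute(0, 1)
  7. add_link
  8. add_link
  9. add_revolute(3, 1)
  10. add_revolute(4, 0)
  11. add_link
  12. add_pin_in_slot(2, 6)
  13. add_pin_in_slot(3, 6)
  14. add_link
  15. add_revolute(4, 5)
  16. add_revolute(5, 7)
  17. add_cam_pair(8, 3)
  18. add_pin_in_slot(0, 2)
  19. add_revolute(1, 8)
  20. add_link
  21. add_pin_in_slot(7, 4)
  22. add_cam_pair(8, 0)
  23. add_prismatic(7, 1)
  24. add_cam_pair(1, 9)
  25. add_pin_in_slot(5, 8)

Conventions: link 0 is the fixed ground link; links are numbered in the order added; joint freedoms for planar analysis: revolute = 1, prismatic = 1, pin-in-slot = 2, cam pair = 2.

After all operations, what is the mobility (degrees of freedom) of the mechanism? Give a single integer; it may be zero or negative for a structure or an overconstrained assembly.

(L,J1,J2)=(1,0,0); link0 fixed
link1: (2,0,0)
link2: (3,0,0)
C 1-2 [J2]: (3,0,1)
link3: (4,0,1)
link4: (5,0,1)
R 0-1 [J1]: (5,1,1)
link5: (6,1,1)
link6: (7,1,1)
R 3-1 [J1]: (7,2,1)
R 4-0 [J1]: (7,3,1)
link7: (8,3,1)
PS 2-6 [J2]: (8,3,2)
PS 3-6 [J2]: (8,3,3)
link8: (9,3,3)
R 4-5 [J1]: (9,4,3)
R 5-7 [J1]: (9,5,3)
C 8-3 [J2]: (9,5,4)
PS 0-2 [J2]: (9,5,5)
R 1-8 [J1]: (9,6,5)
link9: (10,6,5)
PS 7-4 [J2]: (10,6,6)
C 8-0 [J2]: (10,6,7)
P 7-1 [J1]: (10,7,7)
C 1-9 [J2]: (10,7,8)
PS 5-8 [J2]: (10,7,9)
Grübler: 3·9 − 2·7 − 9 = 4

M = 4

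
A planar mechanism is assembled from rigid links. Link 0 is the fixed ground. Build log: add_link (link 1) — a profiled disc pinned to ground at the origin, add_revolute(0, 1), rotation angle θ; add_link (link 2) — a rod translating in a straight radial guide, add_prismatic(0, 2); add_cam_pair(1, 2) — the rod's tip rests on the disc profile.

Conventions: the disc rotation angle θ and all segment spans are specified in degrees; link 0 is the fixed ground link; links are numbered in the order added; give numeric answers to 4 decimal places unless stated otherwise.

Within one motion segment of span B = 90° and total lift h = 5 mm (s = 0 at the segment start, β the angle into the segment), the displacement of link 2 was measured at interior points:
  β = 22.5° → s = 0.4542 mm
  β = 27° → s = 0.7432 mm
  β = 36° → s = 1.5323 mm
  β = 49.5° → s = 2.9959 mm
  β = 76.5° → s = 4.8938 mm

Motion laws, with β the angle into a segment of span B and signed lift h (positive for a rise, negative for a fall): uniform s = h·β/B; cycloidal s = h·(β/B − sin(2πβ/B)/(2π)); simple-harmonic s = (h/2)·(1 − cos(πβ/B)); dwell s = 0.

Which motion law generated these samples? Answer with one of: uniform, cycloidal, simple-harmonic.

candidates at β/B = r: uniform s = h·r (linear in β); cycloidal s = h·(r − sin(2πr)/(2π)); simple-harmonic s = (h/2)(1 − cos(πr))
β=22.5°: printed 0.4542 | uniform 1.2500, cycloidal 0.4542, simple-harmonic 0.7322
β=27°: printed 0.7432 | uniform 1.5000, cycloidal 0.7432, simple-harmonic 1.0305
β=36°: printed 1.5323 | uniform 2.0000, cycloidal 1.5323, simple-harmonic 1.7275
β=49.5°: printed 2.9959 | uniform 2.7500, cycloidal 2.9959, simple-harmonic 2.8911
β=76.5°: printed 4.8938 | uniform 4.2500, cycloidal 4.8938, simple-harmonic 4.7275
only one law matches every sample → cycloidal

cycloidal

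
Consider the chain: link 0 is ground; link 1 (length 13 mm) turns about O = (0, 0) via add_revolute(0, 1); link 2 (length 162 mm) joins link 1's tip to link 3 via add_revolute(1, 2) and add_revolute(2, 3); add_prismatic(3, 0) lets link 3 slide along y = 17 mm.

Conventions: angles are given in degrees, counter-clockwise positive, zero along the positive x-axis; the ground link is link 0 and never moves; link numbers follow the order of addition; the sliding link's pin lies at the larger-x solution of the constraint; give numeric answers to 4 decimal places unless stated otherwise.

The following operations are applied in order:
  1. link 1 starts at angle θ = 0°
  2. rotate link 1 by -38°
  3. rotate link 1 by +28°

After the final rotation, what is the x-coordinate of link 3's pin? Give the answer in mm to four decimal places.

geometry: r = 13 mm, L = 162 mm, e = 17 mm; θ starts at 0°
rotate link 1 by -38°: θ ← 0° -38° = -38°
rotate link 1 by +28°: θ ← -38° +28° = -10°
crank pin P = (r cos θ, r sin θ) = (12.802501, -2.257426)
h = r sin θ − e = -2.257426 − 17 = -19.257426
x = r cos θ + √(L² − h²) = 12.802501 + 160.851334 = 173.653834

173.6538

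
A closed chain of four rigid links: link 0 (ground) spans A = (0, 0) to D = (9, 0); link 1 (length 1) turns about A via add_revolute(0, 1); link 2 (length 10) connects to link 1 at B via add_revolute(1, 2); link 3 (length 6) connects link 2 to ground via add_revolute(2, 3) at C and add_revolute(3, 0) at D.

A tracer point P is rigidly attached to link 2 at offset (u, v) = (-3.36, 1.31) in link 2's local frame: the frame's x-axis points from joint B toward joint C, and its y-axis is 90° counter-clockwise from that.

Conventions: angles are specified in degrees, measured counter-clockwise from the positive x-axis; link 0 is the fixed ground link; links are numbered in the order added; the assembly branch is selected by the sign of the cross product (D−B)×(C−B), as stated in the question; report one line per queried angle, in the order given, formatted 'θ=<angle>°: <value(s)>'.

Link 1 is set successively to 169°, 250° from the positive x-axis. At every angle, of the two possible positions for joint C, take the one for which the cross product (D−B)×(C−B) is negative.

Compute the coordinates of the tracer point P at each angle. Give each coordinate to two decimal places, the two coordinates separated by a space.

A=(0,0), D=(9.00,0)
θ=169°: B = A + 1.00·(cos169°, sin169°) = (-0.9816, 0.1908)
θ=169°: |BD| = 9.9835
θ=169°: circle(B,10.00) ∩ circle(D,6.00): a=8.1970, h=5.7279
θ=169°:   candidates: C₊=(7.3234,5.7610) cross=57.184; C₋=(7.1044,-5.6927) cross=-57.184
θ=169°:   branch - wants cross < 0 → take C=(7.1044,-5.6927) (cross=-57.184)
θ=169°: ex = (C−B)/|BC| = (0.8086,-0.5884); ey = (0.5884,0.8086)
θ=169°: P = B + -3.36·ex + 1.31·ey = (-2.9278,3.2269)
θ=250°: B = A + 1.00·(cos250°, sin250°) = (-0.3420, -0.9397)
θ=250°: |BD| = 9.3892
θ=250°: circle(B,10.00) ∩ circle(D,6.00): a=8.1028, h=5.8605
θ=250°:   candidates: C₊=(7.1335,5.7023) cross=55.025; C₋=(8.3066,-5.9598) cross=-55.025
θ=250°:   branch - wants cross < 0 → take C=(8.3066,-5.9598) (cross=-55.025)
θ=250°: ex = (C−B)/|BC| = (0.8649,-0.5020); ey = (0.5020,0.8649)
θ=250°: P = B + -3.36·ex + 1.31·ey = (-2.5903,1.8800)

θ=169°: -2.93 3.23
θ=250°: -2.59 1.88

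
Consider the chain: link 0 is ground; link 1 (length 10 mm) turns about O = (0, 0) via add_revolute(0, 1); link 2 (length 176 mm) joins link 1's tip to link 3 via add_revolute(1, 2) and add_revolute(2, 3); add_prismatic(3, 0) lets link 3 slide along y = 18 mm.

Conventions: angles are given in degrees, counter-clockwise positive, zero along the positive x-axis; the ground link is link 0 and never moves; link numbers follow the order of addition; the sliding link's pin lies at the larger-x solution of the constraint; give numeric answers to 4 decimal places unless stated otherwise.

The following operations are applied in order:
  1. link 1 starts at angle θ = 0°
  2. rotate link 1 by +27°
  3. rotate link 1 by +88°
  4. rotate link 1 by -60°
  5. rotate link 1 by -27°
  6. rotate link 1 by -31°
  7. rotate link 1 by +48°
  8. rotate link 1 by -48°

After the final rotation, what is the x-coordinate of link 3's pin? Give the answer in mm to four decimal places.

geometry: r = 10 mm, L = 176 mm, e = 18 mm; θ starts at 0°
rotate link 1 by +27°: θ ← 0° +27° = 27°
rotate link 1 by +88°: θ ← 27° +88° = 115°
rotate link 1 by -60°: θ ← 115° -60° = 55°
rotate link 1 by -27°: θ ← 55° -27° = 28°
rotate link 1 by -31°: θ ← 28° -31° = -3°
rotate link 1 by +48°: θ ← -3° +48° = 45°
rotate link 1 by -48°: θ ← 45° -48° = -3°
crank pin P = (r cos θ, r sin θ) = (9.986295, -0.523360)
h = r sin θ − e = -0.523360 − 18 = -18.523360
x = r cos θ + √(L² − h²) = 9.986295 + 175.022528 = 185.008823

185.0088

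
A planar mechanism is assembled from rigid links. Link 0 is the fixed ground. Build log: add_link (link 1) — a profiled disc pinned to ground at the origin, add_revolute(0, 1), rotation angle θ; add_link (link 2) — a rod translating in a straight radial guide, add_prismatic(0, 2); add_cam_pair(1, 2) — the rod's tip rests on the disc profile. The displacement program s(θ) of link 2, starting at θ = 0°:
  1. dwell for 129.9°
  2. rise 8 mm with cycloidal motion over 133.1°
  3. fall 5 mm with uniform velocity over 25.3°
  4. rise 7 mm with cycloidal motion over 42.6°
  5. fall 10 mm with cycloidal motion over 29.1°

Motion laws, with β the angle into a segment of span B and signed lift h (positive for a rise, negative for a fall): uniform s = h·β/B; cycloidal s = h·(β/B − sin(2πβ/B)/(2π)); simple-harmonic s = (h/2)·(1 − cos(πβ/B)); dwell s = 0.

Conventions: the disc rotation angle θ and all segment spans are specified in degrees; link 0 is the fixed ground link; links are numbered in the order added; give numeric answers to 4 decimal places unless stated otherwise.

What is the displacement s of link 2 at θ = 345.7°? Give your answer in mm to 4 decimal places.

seg 1 [0°–129.9°] dwell: s stays 0.0000
seg 2 [129.9°–263°] cycloidal, h=8: full span → s += 8 → s = 8.0000
seg 3 [263°–288.3°] uniform, h=-5: full span → s += -5 → s = 3.0000
seg 4 [288.3°–330.9°] cycloidal, h=7: full span → s += 7 → s = 10.0000
seg 5 [330.9°–360°] cycloidal, h=-10: θ=345.7° here. β=14.8, B=29.1. -10·(0.5086 − sin(2π·0.5086)/(2π)) = -5.1718 → s = 4.8282

4.8282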